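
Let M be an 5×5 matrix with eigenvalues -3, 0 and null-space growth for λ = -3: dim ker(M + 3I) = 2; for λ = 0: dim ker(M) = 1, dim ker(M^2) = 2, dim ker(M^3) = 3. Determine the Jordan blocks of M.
λ = -3: successive nullity increments [2] count blocks of size ≥ k; block sizes are [1, 1].
λ = 0: successive nullity increments [1, 1, 1] count blocks of size ≥ k; block sizes are [3].

Jordan blocks: (-3, 1), (-3, 1), (0, 3)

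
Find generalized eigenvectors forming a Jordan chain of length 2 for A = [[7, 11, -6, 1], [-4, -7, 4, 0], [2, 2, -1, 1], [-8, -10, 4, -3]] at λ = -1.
v_1 = [[4, -3, 0, -2]]^T, v_2 = [[-3, 2, 0, 2]]^T

We seek v_1 ∈ ker((A + I)^2) \ ker(A + I), then set v_{i+1} = (A + I) v_i.

One such chain is v_1 = [[4, -3, 0, -2]]^T, v_2 = [[-3, 2, 0, 2]]^T. Check: (A + I) v_2 = [[0, 0, 0, 0]]^T = 0.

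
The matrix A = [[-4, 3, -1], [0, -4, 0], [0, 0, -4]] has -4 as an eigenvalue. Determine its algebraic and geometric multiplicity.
algebraic multiplicity 3, geometric multiplicity 2

The characteristic polynomial is (x + 4)^3, so the factor x + 4 appears with exponent 3: the algebraic multiplicity is 3.

rank(A + 4I) = 1, so the eigenspace has dimension 3 - 1 = 2: the geometric multiplicity is 2.

Since 2 < 3, A is not diagonalizable.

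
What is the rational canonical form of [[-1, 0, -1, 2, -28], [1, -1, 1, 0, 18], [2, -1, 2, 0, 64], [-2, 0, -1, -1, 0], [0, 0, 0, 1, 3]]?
R = [[0, 0, 0, 0, 12], [1, 0, 0, 0, 20], [0, 1, 0, 0, 4], [0, 0, 1, 0, -1], [0, 0, 0, 1, 2]]

The invariant factors of A (the non-unit diagonal entries of the Smith normal form of xI - A over ℚ[x]) are (x - 3)(x + 1)(x^3 + 4x + 4), each dividing the next. The characteristic polynomial is their product, (x - 3)(x + 1)(x^3 + 4x + 4).

The rational canonical form is the block-diagonal matrix of companion matrices C(f_i):
R = [[0, 0, 0, 0, 12], [1, 0, 0, 0, 20], [0, 1, 0, 0, 4], [0, 0, 1, 0, -1], [0, 0, 0, 1, 2]].

Note the characteristic polynomial does not split into linear factors over ℚ, so A has no Jordan form over ℚ; the rational canonical form exists over any field.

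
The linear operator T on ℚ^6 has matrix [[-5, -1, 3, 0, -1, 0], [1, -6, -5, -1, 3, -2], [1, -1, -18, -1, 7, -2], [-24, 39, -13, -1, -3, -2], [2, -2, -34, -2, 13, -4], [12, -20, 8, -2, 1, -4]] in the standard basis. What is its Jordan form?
J = [[-5, 1, 0, 0, 0, 0], [0, -5, 0, 0, 0, 0], [0, 0, -5, 1, 0, 0], [0, 0, 0, -5, 0, 0], [0, 0, 0, 0, -1, 0], [0, 0, 0, 0, 0, 0]]

The characteristic polynomial is det(xI - A) = x(x + 1)(x + 5)^4, so the eigenvalues are -5 (algebraic multiplicity 4), -1 (algebraic multiplicity 1), 0 (algebraic multiplicity 1).

For λ = -5: rank(A + 5I) = 4, rank((A + 5I)^2) = 2. The eigenspace has dimension 6 - 4 = 2, so there are 2 Jordan blocks; the rank sequence gives block sizes [2, 2].

For λ = -1: algebraic multiplicity 1 gives one 1×1 block.

For λ = 0: algebraic multiplicity 1 gives one 1×1 block.

Assembling the blocks gives the Jordan form J above.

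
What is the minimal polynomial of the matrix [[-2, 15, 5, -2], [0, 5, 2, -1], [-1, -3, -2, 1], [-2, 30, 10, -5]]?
m_A(x) = (x + 1)^2

The characteristic polynomial factors as (x + 1)^4. The minimal polynomial is ∏(x - λ)^{k_λ} where k_λ is the size of the largest Jordan block at λ.

For λ = -1: rank(A + I) = 2, and the largest Jordan block has size 2 (the smallest k with rank((A + I)^k) = rank((A + I)^(k+1))).

So m_A(x) = (x + 1)^2.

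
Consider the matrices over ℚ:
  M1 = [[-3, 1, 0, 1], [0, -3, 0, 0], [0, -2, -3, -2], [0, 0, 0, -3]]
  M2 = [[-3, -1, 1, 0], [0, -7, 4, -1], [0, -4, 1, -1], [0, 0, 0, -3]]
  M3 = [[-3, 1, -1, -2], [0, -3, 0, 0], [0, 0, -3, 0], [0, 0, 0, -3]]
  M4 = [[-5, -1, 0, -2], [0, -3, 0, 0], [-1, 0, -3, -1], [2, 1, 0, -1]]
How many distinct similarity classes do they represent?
2 classes: {M1, M3}, {M2, M4}

Characteristic polynomials: χ_{M1} = (x + 3)^4, χ_{M2} = (x + 3)^4, χ_{M3} = (x + 3)^4, χ_{M4} = (x + 3)^4.

{M1, M3}: invariant factors x + 3, x + 3, (x + 3)^2.

{M2, M4}: invariant factors (x + 3)^2, (x + 3)^2.

Matrices are similar if and only if their invariant-factor lists agree; the partition into similarity classes is {M1, M3}, {M2, M4}.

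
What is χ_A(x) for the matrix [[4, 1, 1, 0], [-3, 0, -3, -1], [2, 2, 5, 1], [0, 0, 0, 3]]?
xI - A = [[x - 4, -1, -1, 0], [3, x, 3, 1], [-2, -2, x - 5, -1], [0, 0, 0, x - 3]].

Expanding det(xI - A) along the first row:
det(xI - A) = + (x - 4)·det([[x, 3, 1], [-2, x - 5, -1], [0, 0, x - 3]]) - (-1)·det([[3, 3, 1], [-2, x - 5, -1], [0, 0, x - 3]]) + (-1)·det([[3, x, 1], [-2, -2, -1], [0, 0, x - 3]]) - (0)·det([[3, x, 3], [-2, -2, x - 5], [0, 0, 0]]).

Evaluating gives χ_A(x) = x^4 - 12x^3 + 54x^2 - 108x + 81 = (x - 3)^4.

χ_A(x) = (x - 3)^4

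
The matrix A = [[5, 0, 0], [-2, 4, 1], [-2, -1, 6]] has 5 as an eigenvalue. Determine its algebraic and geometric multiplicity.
The characteristic polynomial is (x - 5)^3, so the factor x - 5 appears with exponent 3: the algebraic multiplicity is 3.

rank(A - 5I) = 1, so the eigenspace has dimension 3 - 1 = 2: the geometric multiplicity is 2.

Since 2 < 3, A is not diagonalizable.

algebraic multiplicity 3, geometric multiplicity 2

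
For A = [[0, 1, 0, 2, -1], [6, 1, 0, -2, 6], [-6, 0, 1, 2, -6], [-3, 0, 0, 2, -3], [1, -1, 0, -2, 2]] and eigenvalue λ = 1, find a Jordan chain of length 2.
v_1 = [[0, 1, -1, 0, 0]]^T, v_2 = [[1, 0, 0, 0, -1]]^T

We seek v_1 ∈ ker((A - I)^2) \ ker(A - I), then set v_{i+1} = (A - I) v_i.

One such chain is v_1 = [[0, 1, -1, 0, 0]]^T, v_2 = [[1, 0, 0, 0, -1]]^T. Check: (A - I) v_2 = [[0, 0, 0, 0, 0]]^T = 0.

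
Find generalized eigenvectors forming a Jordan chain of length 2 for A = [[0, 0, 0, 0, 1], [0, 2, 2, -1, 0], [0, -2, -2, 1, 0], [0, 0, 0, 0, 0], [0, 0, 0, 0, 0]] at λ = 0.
v_1 = [[0, -1, 1, 0, 1]]^T, v_2 = [[1, 0, 0, 0, 0]]^T

We seek v_1 ∈ ker(A^2) \ ker(A), then set v_{i+1} = A v_i.

One such chain is v_1 = [[0, -1, 1, 0, 1]]^T, v_2 = [[1, 0, 0, 0, 0]]^T. Check: A v_2 = [[0, 0, 0, 0, 0]]^T = 0.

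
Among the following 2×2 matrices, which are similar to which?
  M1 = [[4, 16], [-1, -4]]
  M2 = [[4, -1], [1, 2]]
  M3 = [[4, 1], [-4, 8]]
3 classes: {M1}, {M2}, {M3}

Characteristic polynomials: χ_{M1} = x^2, χ_{M2} = (x - 3)^2, χ_{M3} = (x - 6)^2.

{M1}: invariant factors x^2.

{M2}: invariant factors (x - 3)^2.

{M3}: invariant factors (x - 6)^2.

Matrices are similar if and only if their invariant-factor lists agree; the partition into similarity classes is {M1}, {M2}, {M3}.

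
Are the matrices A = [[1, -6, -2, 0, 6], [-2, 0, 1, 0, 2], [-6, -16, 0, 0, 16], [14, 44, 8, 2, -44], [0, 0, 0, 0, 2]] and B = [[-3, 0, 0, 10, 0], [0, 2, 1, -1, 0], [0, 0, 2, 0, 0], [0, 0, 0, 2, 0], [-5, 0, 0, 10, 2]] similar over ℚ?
Yes.

Two matrices over a field are similar if and only if they have the same invariant factors.

Both A and B have characteristic polynomial (x - 2)^4(x + 3) and minimal polynomial (x - 2)^2(x + 3). Computing further, both have invariant factors x - 2, x - 2, (x - 2)^2(x + 3). Hence A and B are similar.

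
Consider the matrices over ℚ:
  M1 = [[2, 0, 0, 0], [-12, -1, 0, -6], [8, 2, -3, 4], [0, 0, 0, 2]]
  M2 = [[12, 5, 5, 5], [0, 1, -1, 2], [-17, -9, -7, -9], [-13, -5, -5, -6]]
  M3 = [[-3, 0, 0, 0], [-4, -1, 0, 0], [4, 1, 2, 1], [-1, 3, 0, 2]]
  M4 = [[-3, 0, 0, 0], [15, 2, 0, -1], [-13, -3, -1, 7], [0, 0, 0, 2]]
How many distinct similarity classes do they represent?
2 classes: {M1}, {M2, M3, M4}

Characteristic polynomials: χ_{M1} = (x - 2)^2(x + 1)(x + 3), χ_{M2} = (x - 2)^2(x + 1)(x + 3), χ_{M3} = (x - 2)^2(x + 1)(x + 3), χ_{M4} = (x - 2)^2(x + 1)(x + 3).

{M1}: invariant factors x - 2, (x - 2)(x + 1)(x + 3).

{M2, M3, M4}: invariant factors (x - 2)^2(x + 1)(x + 3).

Matrices are similar if and only if their invariant-factor lists agree; the partition into similarity classes is {M1}, {M2, M3, M4}.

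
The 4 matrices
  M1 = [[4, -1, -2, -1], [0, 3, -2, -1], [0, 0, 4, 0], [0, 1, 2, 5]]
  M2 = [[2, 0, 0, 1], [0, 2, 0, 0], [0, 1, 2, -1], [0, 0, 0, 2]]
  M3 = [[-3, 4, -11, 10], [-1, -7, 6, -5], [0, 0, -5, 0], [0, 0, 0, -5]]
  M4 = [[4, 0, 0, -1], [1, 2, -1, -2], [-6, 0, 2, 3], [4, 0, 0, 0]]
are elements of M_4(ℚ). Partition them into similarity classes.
Characteristic polynomials: χ_{M1} = (x - 4)^4, χ_{M2} = (x - 2)^4, χ_{M3} = (x + 5)^4, χ_{M4} = (x - 2)^4.

{M1}: invariant factors x - 4, x - 4, (x - 4)^2.

{M2, M4}: invariant factors (x - 2)^2, (x - 2)^2.

{M3}: invariant factors x + 5, (x + 5)^3.

Matrices are similar if and only if their invariant-factor lists agree; the partition into similarity classes is {M1}, {M2, M4}, {M3}.

3 classes: {M1}, {M2, M4}, {M3}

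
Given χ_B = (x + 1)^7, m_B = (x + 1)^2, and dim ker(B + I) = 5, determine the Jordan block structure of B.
λ = -1: algebraic multiplicity 7 (exponent in χ_B), largest block size 2 (exponent in m_B), 5 blocks (geometric multiplicity). These force block sizes [2, 2, 1, 1, 1].

Jordan blocks: (-1, 2), (-1, 2), (-1, 1), (-1, 1), (-1, 1)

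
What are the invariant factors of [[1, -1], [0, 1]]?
(x - 1)^2

The Jordan structure of A has elementary divisors (x - 1)^2. Arranging the block sizes at each eigenvalue in decreasing order and taking row products gives the invariant factors.

Invariant factors (smallest first, each dividing the next): (x - 1)^2.

Check: the last factor (x - 1)^2 is the minimal polynomial, and the product (x - 1)^2 is the characteristic polynomial.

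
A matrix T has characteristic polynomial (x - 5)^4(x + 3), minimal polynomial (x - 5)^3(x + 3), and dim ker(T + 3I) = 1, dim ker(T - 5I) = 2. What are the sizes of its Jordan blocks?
λ = -3: algebraic multiplicity 1 (exponent in χ_T), largest block size 1 (exponent in m_T), 1 block (geometric multiplicity). This forces block sizes [1].
λ = 5: algebraic multiplicity 4 (exponent in χ_T), largest block size 3 (exponent in m_T), 2 blocks (geometric multiplicity). These force block sizes [3, 1].

Jordan blocks: (-3, 1), (5, 3), (5, 1)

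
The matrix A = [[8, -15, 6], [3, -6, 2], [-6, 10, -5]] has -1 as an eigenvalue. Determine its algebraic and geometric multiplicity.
The characteristic polynomial is (x + 1)^3, so the factor x + 1 appears with exponent 3: the algebraic multiplicity is 3.

rank(A + I) = 1, so the eigenspace has dimension 3 - 1 = 2: the geometric multiplicity is 2.

Since 2 < 3, A is not diagonalizable.

algebraic multiplicity 3, geometric multiplicity 2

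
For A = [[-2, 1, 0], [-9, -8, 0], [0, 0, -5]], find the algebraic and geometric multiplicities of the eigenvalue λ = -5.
algebraic multiplicity 3, geometric multiplicity 2

The characteristic polynomial is (x + 5)^3, so the factor x + 5 appears with exponent 3: the algebraic multiplicity is 3.

rank(A + 5I) = 1, so the eigenspace has dimension 3 - 1 = 2: the geometric multiplicity is 2.

Since 2 < 3, A is not diagonalizable.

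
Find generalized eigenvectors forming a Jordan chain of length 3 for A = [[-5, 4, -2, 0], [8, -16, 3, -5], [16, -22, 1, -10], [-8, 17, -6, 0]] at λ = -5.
v_1 = [[0, -1, -1, 2]]^T, v_2 = [[-2, -2, -4, -1]]^T, v_3 = [[0, -1, -2, 1]]^T

We seek v_1 ∈ ker((A + 5I)^3) \ ker((A + 5I)^2), then set v_{i+1} = (A + 5I) v_i.

One such chain is v_1 = [[0, -1, -1, 2]]^T, v_2 = [[-2, -2, -4, -1]]^T, v_3 = [[0, -1, -2, 1]]^T. Check: (A + 5I) v_3 = [[0, 0, 0, 0]]^T = 0.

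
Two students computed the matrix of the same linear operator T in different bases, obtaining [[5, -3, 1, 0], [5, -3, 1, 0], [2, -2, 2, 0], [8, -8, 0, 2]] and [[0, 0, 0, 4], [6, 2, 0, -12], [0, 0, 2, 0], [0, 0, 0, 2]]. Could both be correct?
Both have characteristic polynomial x(x - 2)^3, but the minimal polynomial of A is x(x - 2)^2 while the minimal polynomial of B is x(x - 2). The minimal polynomial is a similarity invariant, so A and B are not similar.

No.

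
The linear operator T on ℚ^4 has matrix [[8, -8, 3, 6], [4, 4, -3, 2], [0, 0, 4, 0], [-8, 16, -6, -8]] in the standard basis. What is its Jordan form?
J = [[-4, 0, 0, 0], [0, 4, 1, 0], [0, 0, 4, 0], [0, 0, 0, 4]]

The characteristic polynomial is det(xI - A) = (x - 4)^3(x + 4), so the eigenvalues are -4 (algebraic multiplicity 1), 4 (algebraic multiplicity 3).

For λ = -4: algebraic multiplicity 1 gives one 1×1 block.

For λ = 4: rank(A - 4I) = 2, rank((A - 4I)^2) = 1. The eigenspace has dimension 4 - 2 = 2, so there are 2 Jordan blocks; the rank sequence gives block sizes [2, 1].

Assembling the blocks gives the Jordan form J above.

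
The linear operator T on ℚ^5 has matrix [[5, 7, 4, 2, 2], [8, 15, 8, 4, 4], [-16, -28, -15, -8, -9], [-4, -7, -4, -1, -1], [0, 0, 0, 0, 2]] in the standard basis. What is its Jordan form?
The characteristic polynomial is det(xI - A) = (x - 2)(x - 1)^4, so the eigenvalues are 1 (algebraic multiplicity 4), 2 (algebraic multiplicity 1).

For λ = 1: rank(A - I) = 2, rank((A - I)^2) = 1. The eigenspace has dimension 5 - 2 = 3, so there are 3 Jordan blocks; the rank sequence gives block sizes [2, 1, 1].

For λ = 2: algebraic multiplicity 1 gives one 1×1 block.

Assembling the blocks gives the Jordan form J above.

J = [[1, 1, 0, 0, 0], [0, 1, 0, 0, 0], [0, 0, 1, 0, 0], [0, 0, 0, 1, 0], [0, 0, 0, 0, 2]]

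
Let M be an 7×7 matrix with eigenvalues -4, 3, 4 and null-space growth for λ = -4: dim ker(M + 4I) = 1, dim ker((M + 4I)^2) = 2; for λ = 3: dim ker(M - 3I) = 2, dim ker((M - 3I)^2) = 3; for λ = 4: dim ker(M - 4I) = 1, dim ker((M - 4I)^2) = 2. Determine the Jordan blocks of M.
Jordan blocks: (-4, 2), (3, 2), (3, 1), (4, 2)

λ = -4: successive nullity increments [1, 1] count blocks of size ≥ k; block sizes are [2].
λ = 3: successive nullity increments [2, 1] count blocks of size ≥ k; block sizes are [2, 1].
λ = 4: successive nullity increments [1, 1] count blocks of size ≥ k; block sizes are [2].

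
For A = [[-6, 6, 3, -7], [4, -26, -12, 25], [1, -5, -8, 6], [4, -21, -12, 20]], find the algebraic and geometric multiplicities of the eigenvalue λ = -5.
algebraic multiplicity 4, geometric multiplicity 2

The characteristic polynomial is (x + 5)^4, so the factor x + 5 appears with exponent 4: the algebraic multiplicity is 4.

rank(A + 5I) = 2, so the eigenspace has dimension 4 - 2 = 2: the geometric multiplicity is 2.

Since 2 < 4, A is not diagonalizable.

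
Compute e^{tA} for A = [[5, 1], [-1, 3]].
A has Jordan form J = [[4, 1], [0, 4]] with A = PJP^{-1}, so e^{tA} = P e^{tJ} P^{-1}.

For a Jordan block J_k(λ), e^{tJ_k(λ)} = e^{λt} · (I + tN + t^2 N^2/2! + ... + t^{k-1} N^{k-1}/(k-1)!) where N is the nilpotent superdiagonal part.

Assembling the blocks and conjugating back gives the entries of e^{tA} as shown above.

e^{tA} = [[(t + 1)*e^{4*t}, t*e^{4*t}], [-t*e^{4*t}, (1 - t)*e^{4*t}]]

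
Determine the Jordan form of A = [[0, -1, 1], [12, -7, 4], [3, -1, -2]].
The characteristic polynomial is det(xI - A) = (x + 3)^3, so the eigenvalues are -3 (algebraic multiplicity 3).

For λ = -3: rank(A + 3I) = 1, rank((A + 3I)^2) = 0. The eigenspace has dimension 3 - 1 = 2, so there are 2 Jordan blocks; the rank sequence gives block sizes [2, 1].

Assembling the blocks gives the Jordan form J above.

J = [[-3, 1, 0], [0, -3, 0], [0, 0, -3]]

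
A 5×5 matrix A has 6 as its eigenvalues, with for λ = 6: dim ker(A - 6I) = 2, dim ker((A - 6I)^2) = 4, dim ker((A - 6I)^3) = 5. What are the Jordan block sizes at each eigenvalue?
λ = 6: successive nullity increments [2, 2, 1] count blocks of size ≥ k; block sizes are [3, 2].

Jordan blocks: (6, 3), (6, 2)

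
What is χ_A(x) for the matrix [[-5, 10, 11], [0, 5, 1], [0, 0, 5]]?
χ_A(x) = (x - 5)^2(x + 5)

xI - A = [[x + 5, -10, -11], [0, x - 5, -1], [0, 0, x - 5]].

Expanding det(xI - A) along the first row:
det(xI - A) = + (x + 5)·det([[x - 5, -1], [0, x - 5]]) - (-10)·det([[0, -1], [0, x - 5]]) + (-11)·det([[0, x - 5], [0, 0]]).

Evaluating gives χ_A(x) = x^3 - 5x^2 - 25x + 125 = (x - 5)^2(x + 5).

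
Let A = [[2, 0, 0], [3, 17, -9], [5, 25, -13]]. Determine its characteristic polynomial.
xI - A = [[x - 2, 0, 0], [-3, x - 17, 9], [-5, -25, x + 13]].

Expanding det(xI - A) along the first row:
det(xI - A) = + (x - 2)·det([[x - 17, 9], [-25, x + 13]]) - (0)·det([[-3, 9], [-5, x + 13]]) + (0)·det([[-3, x - 17], [-5, -25]]).

Evaluating gives χ_A(x) = x^3 - 6x^2 + 12x - 8 = (x - 2)^3.

χ_A(x) = (x - 2)^3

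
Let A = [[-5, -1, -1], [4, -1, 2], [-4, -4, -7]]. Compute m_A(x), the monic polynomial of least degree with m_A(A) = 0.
The characteristic polynomial factors as (x + 3)(x + 5)^2. The minimal polynomial is ∏(x - λ)^{k_λ} where k_λ is the size of the largest Jordan block at λ.

For λ = -5: rank(A + 5I) = 2, and the largest Jordan block has size 2 (the smallest k with rank((A + 5I)^k) = rank((A + 5I)^(k+1))).
For λ = -3: rank(A + 3I) = 2, and the largest Jordan block has size 1 (the smallest k with rank((A + 3I)^k) = rank((A + 3I)^(k+1))).

So m_A(x) = (x + 3)(x + 5)^2.

m_A(x) = (x + 3)(x + 5)^2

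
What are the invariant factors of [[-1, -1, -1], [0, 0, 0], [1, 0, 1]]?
x^3

The Jordan structure of A has elementary divisors x^3. Arranging the block sizes at each eigenvalue in decreasing order and taking row products gives the invariant factors.

Invariant factors (smallest first, each dividing the next): x^3.

Check: the last factor x^3 is the minimal polynomial, and the product x^3 is the characteristic polynomial.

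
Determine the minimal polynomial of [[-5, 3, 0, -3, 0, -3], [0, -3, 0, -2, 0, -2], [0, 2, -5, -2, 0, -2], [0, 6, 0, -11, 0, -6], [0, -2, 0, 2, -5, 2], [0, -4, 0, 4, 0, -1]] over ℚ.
m_A(x) = (x + 5)^2

The characteristic polynomial factors as (x + 5)^6. The minimal polynomial is ∏(x - λ)^{k_λ} where k_λ is the size of the largest Jordan block at λ.

For λ = -5: rank(A + 5I) = 1, and the largest Jordan block has size 2 (the smallest k with rank((A + 5I)^k) = rank((A + 5I)^(k+1))).

So m_A(x) = (x + 5)^2.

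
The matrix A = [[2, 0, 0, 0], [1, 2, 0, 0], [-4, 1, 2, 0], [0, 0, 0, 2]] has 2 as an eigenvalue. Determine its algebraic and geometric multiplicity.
The characteristic polynomial is (x - 2)^4, so the factor x - 2 appears with exponent 4: the algebraic multiplicity is 4.

rank(A - 2I) = 2, so the eigenspace has dimension 4 - 2 = 2: the geometric multiplicity is 2.

Since 2 < 4, A is not diagonalizable.

algebraic multiplicity 4, geometric multiplicity 2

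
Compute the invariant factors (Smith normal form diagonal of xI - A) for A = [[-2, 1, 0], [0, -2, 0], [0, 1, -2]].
x + 2, (x + 2)^2

The Jordan structure of A has elementary divisors (x + 2)^2, (x + 2). Arranging the block sizes at each eigenvalue in decreasing order and taking row products gives the invariant factors.

Invariant factors (smallest first, each dividing the next): x + 2, (x + 2)^2.

Check: the last factor (x + 2)^2 is the minimal polynomial, and the product (x + 2)^3 is the characteristic polynomial.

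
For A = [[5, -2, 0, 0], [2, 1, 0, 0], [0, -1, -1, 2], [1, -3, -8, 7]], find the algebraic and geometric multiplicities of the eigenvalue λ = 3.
The characteristic polynomial is (x - 3)^4, so the factor x - 3 appears with exponent 4: the algebraic multiplicity is 4.

rank(A - 3I) = 2, so the eigenspace has dimension 4 - 2 = 2: the geometric multiplicity is 2.

Since 2 < 4, A is not diagonalizable.

algebraic multiplicity 4, geometric multiplicity 2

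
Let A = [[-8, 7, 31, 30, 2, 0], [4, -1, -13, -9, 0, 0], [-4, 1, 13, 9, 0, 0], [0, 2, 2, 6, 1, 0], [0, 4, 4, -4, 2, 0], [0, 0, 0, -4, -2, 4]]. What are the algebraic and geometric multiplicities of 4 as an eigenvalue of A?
The characteristic polynomial is x^2(x - 4)^4, so the factor x - 4 appears with exponent 4: the algebraic multiplicity is 4.

rank(A - 4I) = 4, so the eigenspace has dimension 6 - 4 = 2: the geometric multiplicity is 2.

Since 2 < 4, A is not diagonalizable.

algebraic multiplicity 4, geometric multiplicity 2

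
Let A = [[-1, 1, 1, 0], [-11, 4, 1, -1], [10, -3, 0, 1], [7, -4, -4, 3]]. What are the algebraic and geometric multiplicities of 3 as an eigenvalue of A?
The characteristic polynomial is x^2(x - 3)^2, so the factor x - 3 appears with exponent 2: the algebraic multiplicity is 2.

rank(A - 3I) = 3, so the eigenspace has dimension 4 - 3 = 1: the geometric multiplicity is 1.

Since 1 < 2, A is not diagonalizable.

algebraic multiplicity 2, geometric multiplicity 1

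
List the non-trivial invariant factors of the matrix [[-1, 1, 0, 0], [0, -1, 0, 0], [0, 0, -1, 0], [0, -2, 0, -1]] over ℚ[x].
x + 1, x + 1, (x + 1)^2

The Jordan structure of A has elementary divisors (x + 1)^2, (x + 1), (x + 1). Arranging the block sizes at each eigenvalue in decreasing order and taking row products gives the invariant factors.

Invariant factors (smallest first, each dividing the next): x + 1, x + 1, (x + 1)^2.

Check: the last factor (x + 1)^2 is the minimal polynomial, and the product (x + 1)^4 is the characteristic polynomial.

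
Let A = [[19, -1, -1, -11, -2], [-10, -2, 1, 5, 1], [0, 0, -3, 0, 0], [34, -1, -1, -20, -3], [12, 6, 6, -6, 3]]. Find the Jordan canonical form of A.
The characteristic polynomial is det(xI - A) = (x - 3)^2(x + 3)^3, so the eigenvalues are -3 (algebraic multiplicity 3), 3 (algebraic multiplicity 2).

For λ = -3: rank(A + 3I) = 3, rank((A + 3I)^2) = 2. The eigenspace has dimension 5 - 3 = 2, so there are 2 Jordan blocks; the rank sequence gives block sizes [2, 1].

For λ = 3: rank(A - 3I) = 4, rank((A - 3I)^2) = 3. The eigenspace has dimension 5 - 4 = 1, so there is 1 Jordan block; the rank sequence gives block sizes [2].

Assembling the blocks gives the Jordan form J above.

J = [[-3, 1, 0, 0, 0], [0, -3, 0, 0, 0], [0, 0, -3, 0, 0], [0, 0, 0, 3, 1], [0, 0, 0, 0, 3]]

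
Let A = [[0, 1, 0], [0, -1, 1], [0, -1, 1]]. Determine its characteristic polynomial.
xI - A = [[x, -1, 0], [0, x + 1, -1], [0, 1, x - 1]].

Expanding det(xI - A) along the first row:
det(xI - A) = + (x)·det([[x + 1, -1], [1, x - 1]]) - (-1)·det([[0, -1], [0, x - 1]]) + (0)·det([[0, x + 1], [0, 1]]).

Evaluating gives χ_A(x) = x^3.

χ_A(x) = x^3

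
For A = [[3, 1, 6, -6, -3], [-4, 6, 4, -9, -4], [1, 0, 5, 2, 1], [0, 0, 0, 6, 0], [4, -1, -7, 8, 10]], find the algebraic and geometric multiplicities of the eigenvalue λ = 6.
algebraic multiplicity 5, geometric multiplicity 2

The characteristic polynomial is (x - 6)^5, so the factor x - 6 appears with exponent 5: the algebraic multiplicity is 5.

rank(A - 6I) = 3, so the eigenspace has dimension 5 - 3 = 2: the geometric multiplicity is 2.

Since 2 < 5, A is not diagonalizable.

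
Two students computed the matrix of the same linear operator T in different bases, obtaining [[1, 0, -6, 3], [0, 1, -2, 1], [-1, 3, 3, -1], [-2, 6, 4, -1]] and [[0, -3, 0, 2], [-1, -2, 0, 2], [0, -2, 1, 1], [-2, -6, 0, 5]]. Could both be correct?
Yes.

Two matrices over a field are similar if and only if they have the same invariant factors.

Both A and B have characteristic polynomial (x - 1)^4 and minimal polynomial (x - 1)^2. Computing further, both have invariant factors (x - 1)^2, (x - 1)^2. Hence A and B are similar.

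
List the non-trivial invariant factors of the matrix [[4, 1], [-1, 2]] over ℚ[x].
(x - 3)^2

The Jordan structure of A has elementary divisors (x - 3)^2. Arranging the block sizes at each eigenvalue in decreasing order and taking row products gives the invariant factors.

Invariant factors (smallest first, each dividing the next): (x - 3)^2.

Check: the last factor (x - 3)^2 is the minimal polynomial, and the product (x - 3)^2 is the characteristic polynomial.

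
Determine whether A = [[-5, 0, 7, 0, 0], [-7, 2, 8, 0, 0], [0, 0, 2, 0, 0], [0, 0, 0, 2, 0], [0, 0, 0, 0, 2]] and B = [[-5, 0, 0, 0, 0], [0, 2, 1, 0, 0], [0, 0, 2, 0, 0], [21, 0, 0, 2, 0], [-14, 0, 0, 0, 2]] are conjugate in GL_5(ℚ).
Yes.

Two matrices over a field are similar if and only if they have the same invariant factors.

Both A and B have characteristic polynomial (x - 2)^4(x + 5) and minimal polynomial (x - 2)^2(x + 5). Computing further, both have invariant factors x - 2, x - 2, (x - 2)^2(x + 5). Hence A and B are similar.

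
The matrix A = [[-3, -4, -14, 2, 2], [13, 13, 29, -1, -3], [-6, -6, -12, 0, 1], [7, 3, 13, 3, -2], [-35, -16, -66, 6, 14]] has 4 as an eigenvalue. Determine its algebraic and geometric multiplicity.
algebraic multiplicity 4, geometric multiplicity 2

The characteristic polynomial is (x - 4)^4(x + 1), so the factor x - 4 appears with exponent 4: the algebraic multiplicity is 4.

rank(A - 4I) = 3, so the eigenspace has dimension 5 - 3 = 2: the geometric multiplicity is 2.

Since 2 < 4, A is not diagonalizable.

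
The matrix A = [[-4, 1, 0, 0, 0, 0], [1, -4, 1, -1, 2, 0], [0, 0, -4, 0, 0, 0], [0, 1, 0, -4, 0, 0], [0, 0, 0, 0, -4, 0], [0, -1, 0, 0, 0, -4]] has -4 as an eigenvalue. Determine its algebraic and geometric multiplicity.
The characteristic polynomial is (x + 4)^6, so the factor x + 4 appears with exponent 6: the algebraic multiplicity is 6.

rank(A + 4I) = 2, so the eigenspace has dimension 6 - 2 = 4: the geometric multiplicity is 4.

Since 4 < 6, A is not diagonalizable.

algebraic multiplicity 6, geometric multiplicity 4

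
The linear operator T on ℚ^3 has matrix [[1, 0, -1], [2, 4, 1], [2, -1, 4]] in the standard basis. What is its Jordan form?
J = [[3, 1, 0], [0, 3, 1], [0, 0, 3]]

The characteristic polynomial is det(xI - A) = (x - 3)^3, so the eigenvalues are 3 (algebraic multiplicity 3).

For λ = 3: rank(A - 3I) = 2, rank((A - 3I)^2) = 1, rank((A - 3I)^3) = 0. The eigenspace has dimension 3 - 2 = 1, so there is 1 Jordan block; the rank sequence gives block sizes [3].

Assembling the blocks gives the Jordan form J above.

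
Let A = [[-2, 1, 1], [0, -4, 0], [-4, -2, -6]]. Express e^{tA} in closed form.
A has Jordan form J = [[-4, 1, 0], [0, -4, 0], [0, 0, -4]] with A = PJP^{-1}, so e^{tA} = P e^{tJ} P^{-1}.

For a Jordan block J_k(λ), e^{tJ_k(λ)} = e^{λt} · (I + tN + t^2 N^2/2! + ... + t^{k-1} N^{k-1}/(k-1)!) where N is the nilpotent superdiagonal part.

Assembling the blocks and conjugating back gives the entries of e^{tA} as shown above.

e^{tA} = [[(2*t + 1)*e^{-4*t}, t*e^{-4*t}, t*e^{-4*t}], [0, e^{-4*t}, 0], [-4*t*e^{-4*t}, -2*t*e^{-4*t}, (1 - 2*t)*e^{-4*t}]]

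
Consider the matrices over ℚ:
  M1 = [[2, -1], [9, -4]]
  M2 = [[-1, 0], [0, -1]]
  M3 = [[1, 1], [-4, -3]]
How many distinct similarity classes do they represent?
Characteristic polynomials: χ_{M1} = (x + 1)^2, χ_{M2} = (x + 1)^2, χ_{M3} = (x + 1)^2.

{M1, M3}: invariant factors (x + 1)^2.

{M2}: invariant factors x + 1, x + 1.

Matrices are similar if and only if their invariant-factor lists agree; the partition into similarity classes is {M1, M3}, {M2}.

2 classes: {M1, M3}, {M2}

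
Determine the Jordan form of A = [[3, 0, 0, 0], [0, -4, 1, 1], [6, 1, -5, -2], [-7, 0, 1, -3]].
The characteristic polynomial is det(xI - A) = (x - 3)(x + 4)^3, so the eigenvalues are -4 (algebraic multiplicity 3), 3 (algebraic multiplicity 1).

For λ = -4: rank(A + 4I) = 3, rank((A + 4I)^2) = 2, rank((A + 4I)^3) = 1. The eigenspace has dimension 4 - 3 = 1, so there is 1 Jordan block; the rank sequence gives block sizes [3].

For λ = 3: algebraic multiplicity 1 gives one 1×1 block.

Assembling the blocks gives the Jordan form J above.

J = [[-4, 1, 0, 0], [0, -4, 1, 0], [0, 0, -4, 0], [0, 0, 0, 3]]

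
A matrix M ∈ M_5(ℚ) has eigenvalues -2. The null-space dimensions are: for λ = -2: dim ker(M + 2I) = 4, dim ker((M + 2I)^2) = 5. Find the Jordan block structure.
λ = -2: successive nullity increments [4, 1] count blocks of size ≥ k; block sizes are [2, 1, 1, 1].

Jordan blocks: (-2, 2), (-2, 1), (-2, 1), (-2, 1)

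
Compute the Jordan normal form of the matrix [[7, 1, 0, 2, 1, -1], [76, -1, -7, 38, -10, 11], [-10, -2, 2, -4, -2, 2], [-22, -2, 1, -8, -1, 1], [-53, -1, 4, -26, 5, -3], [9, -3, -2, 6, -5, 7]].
J = [[2, 1, 0, 0, 0, 0], [0, 2, 1, 0, 0, 0], [0, 0, 2, 0, 0, 0], [0, 0, 0, 2, 1, 0], [0, 0, 0, 0, 2, 0], [0, 0, 0, 0, 0, 2]]

The characteristic polynomial is det(xI - A) = (x - 2)^6, so the eigenvalues are 2 (algebraic multiplicity 6).

For λ = 2: rank(A - 2I) = 3, rank((A - 2I)^2) = 1, rank((A - 2I)^3) = 0. The eigenspace has dimension 6 - 3 = 3, so there are 3 Jordan blocks; the rank sequence gives block sizes [3, 2, 1].

Assembling the blocks gives the Jordan form J above.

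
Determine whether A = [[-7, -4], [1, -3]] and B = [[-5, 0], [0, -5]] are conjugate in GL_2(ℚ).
No.

Both have characteristic polynomial (x + 5)^2, but the minimal polynomial of A is (x + 5)^2 while the minimal polynomial of B is x + 5. The minimal polynomial is a similarity invariant, so A and B are not similar.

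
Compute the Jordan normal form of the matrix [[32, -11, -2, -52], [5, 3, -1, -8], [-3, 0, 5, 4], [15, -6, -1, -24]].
J = [[4, 1, 0, 0], [0, 4, 1, 0], [0, 0, 4, 0], [0, 0, 0, 4]]

The characteristic polynomial is det(xI - A) = (x - 4)^4, so the eigenvalues are 4 (algebraic multiplicity 4).

For λ = 4: rank(A - 4I) = 2, rank((A - 4I)^2) = 1, rank((A - 4I)^3) = 0. The eigenspace has dimension 4 - 2 = 2, so there are 2 Jordan blocks; the rank sequence gives block sizes [3, 1].

Assembling the blocks gives the Jordan form J above.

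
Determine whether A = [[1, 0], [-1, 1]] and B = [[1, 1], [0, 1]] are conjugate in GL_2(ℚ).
Yes.

Two matrices over a field are similar if and only if they have the same invariant factors.

Both A and B have characteristic polynomial (x - 1)^2 and minimal polynomial (x - 1)^2. Computing further, both have invariant factors (x - 1)^2. Hence A and B are similar.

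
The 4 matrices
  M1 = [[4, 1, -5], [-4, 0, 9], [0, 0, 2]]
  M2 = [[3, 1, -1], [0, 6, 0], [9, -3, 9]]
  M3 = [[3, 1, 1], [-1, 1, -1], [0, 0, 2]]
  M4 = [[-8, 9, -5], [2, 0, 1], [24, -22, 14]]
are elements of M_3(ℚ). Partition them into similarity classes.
Characteristic polynomials: χ_{M1} = (x - 2)^3, χ_{M2} = (x - 6)^3, χ_{M3} = (x - 2)^3, χ_{M4} = (x - 2)^3.

{M1, M4}: invariant factors (x - 2)^3.

{M2}: invariant factors x - 6, (x - 6)^2.

{M3}: invariant factors x - 2, (x - 2)^2.

Matrices are similar if and only if their invariant-factor lists agree; the partition into similarity classes is {M1, M4}, {M2}, {M3}.

3 classes: {M1, M4}, {M2}, {M3}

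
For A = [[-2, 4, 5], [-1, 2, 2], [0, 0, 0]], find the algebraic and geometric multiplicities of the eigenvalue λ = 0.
The characteristic polynomial is x^3, so the factor x appears with exponent 3: the algebraic multiplicity is 3.

rank(A) = 2, so the eigenspace has dimension 3 - 2 = 1: the geometric multiplicity is 1.

Since 1 < 3, A is not diagonalizable.

algebraic multiplicity 3, geometric multiplicity 1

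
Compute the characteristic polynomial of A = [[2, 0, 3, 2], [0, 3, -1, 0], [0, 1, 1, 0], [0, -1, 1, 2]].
xI - A = [[x - 2, 0, -3, -2], [0, x - 3, 1, 0], [0, -1, x - 1, 0], [0, 1, -1, x - 2]].

Expanding det(xI - A) along the first row:
det(xI - A) = + (x - 2)·det([[x - 3, 1, 0], [-1, x - 1, 0], [1, -1, x - 2]]) - (0)·det([[0, 1, 0], [0, x - 1, 0], [0, -1, x - 2]]) + (-3)·det([[0, x - 3, 0], [0, -1, 0], [0, 1, x - 2]]) - (-2)·det([[0, x - 3, 1], [0, -1, x - 1], [0, 1, -1]]).

Evaluating gives χ_A(x) = x^4 - 8x^3 + 24x^2 - 32x + 16 = (x - 2)^4.

χ_A(x) = (x - 2)^4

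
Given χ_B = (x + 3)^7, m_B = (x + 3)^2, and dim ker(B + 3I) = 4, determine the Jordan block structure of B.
Jordan blocks: (-3, 2), (-3, 2), (-3, 2), (-3, 1)

λ = -3: algebraic multiplicity 7 (exponent in χ_B), largest block size 2 (exponent in m_B), 4 blocks (geometric multiplicity). These force block sizes [2, 2, 2, 1].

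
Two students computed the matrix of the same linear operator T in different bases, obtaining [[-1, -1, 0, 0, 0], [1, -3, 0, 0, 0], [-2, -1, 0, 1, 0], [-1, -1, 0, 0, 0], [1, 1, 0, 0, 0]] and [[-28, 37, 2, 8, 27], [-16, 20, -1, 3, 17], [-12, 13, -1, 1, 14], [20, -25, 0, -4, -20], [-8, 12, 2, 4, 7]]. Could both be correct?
No.

trace(A) = -4 but trace(B) = -6. The trace is a similarity invariant, so A and B are not similar.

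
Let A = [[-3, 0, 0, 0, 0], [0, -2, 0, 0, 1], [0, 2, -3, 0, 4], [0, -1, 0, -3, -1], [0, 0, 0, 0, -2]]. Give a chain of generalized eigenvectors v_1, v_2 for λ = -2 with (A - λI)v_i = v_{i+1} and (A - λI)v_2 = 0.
We seek v_1 ∈ ker((A + 2I)^2) \ ker(A + 2I), then set v_{i+1} = (A + 2I) v_i.

One such chain is v_1 = [[0, 0, 2, 0, 1]]^T, v_2 = [[0, 1, 2, -1, 0]]^T. Check: (A + 2I) v_2 = [[0, 0, 0, 0, 0]]^T = 0.

v_1 = [[0, 0, 2, 0, 1]]^T, v_2 = [[0, 1, 2, -1, 0]]^T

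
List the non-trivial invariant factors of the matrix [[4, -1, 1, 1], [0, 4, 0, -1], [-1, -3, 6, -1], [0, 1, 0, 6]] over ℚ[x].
(x - 5)^2, (x - 5)^2

The Jordan structure of A has elementary divisors (x - 5)^2, (x - 5)^2. Arranging the block sizes at each eigenvalue in decreasing order and taking row products gives the invariant factors.

Invariant factors (smallest first, each dividing the next): (x - 5)^2, (x - 5)^2.

Check: the last factor (x - 5)^2 is the minimal polynomial, and the product (x - 5)^4 is the characteristic polynomial.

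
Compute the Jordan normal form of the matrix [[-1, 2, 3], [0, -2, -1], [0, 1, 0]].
The characteristic polynomial is det(xI - A) = (x + 1)^3, so the eigenvalues are -1 (algebraic multiplicity 3).

For λ = -1: rank(A + I) = 2, rank((A + I)^2) = 1, rank((A + I)^3) = 0. The eigenspace has dimension 3 - 2 = 1, so there is 1 Jordan block; the rank sequence gives block sizes [3].

Assembling the blocks gives the Jordan form J above.

J = [[-1, 1, 0], [0, -1, 1], [0, 0, -1]]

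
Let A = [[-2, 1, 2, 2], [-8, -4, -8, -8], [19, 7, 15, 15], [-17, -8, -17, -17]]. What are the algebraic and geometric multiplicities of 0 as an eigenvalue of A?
algebraic multiplicity 2, geometric multiplicity 1

The characteristic polynomial is x^2(x + 4)^2, so the factor x appears with exponent 2: the algebraic multiplicity is 2.

rank(A) = 3, so the eigenspace has dimension 4 - 3 = 1: the geometric multiplicity is 1.

Since 1 < 2, A is not diagonalizable.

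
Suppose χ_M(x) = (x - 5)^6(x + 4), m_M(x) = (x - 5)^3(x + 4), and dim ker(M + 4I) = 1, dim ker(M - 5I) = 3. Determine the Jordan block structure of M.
λ = -4: algebraic multiplicity 1 (exponent in χ_M), largest block size 1 (exponent in m_M), 1 block (geometric multiplicity). This forces block sizes [1].
λ = 5: algebraic multiplicity 6 (exponent in χ_M), largest block size 3 (exponent in m_M), 3 blocks (geometric multiplicity). These force block sizes [3, 2, 1].

Jordan blocks: (-4, 1), (5, 3), (5, 2), (5, 1)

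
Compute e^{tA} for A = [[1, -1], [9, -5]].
A has Jordan form J = [[-2, 1], [0, -2]] with A = PJP^{-1}, so e^{tA} = P e^{tJ} P^{-1}.

For a Jordan block J_k(λ), e^{tJ_k(λ)} = e^{λt} · (I + tN + t^2 N^2/2! + ... + t^{k-1} N^{k-1}/(k-1)!) where N is the nilpotent superdiagonal part.

Assembling the blocks and conjugating back gives the entries of e^{tA} as shown above.

e^{tA} = [[(3*t + 1)*e^{-2*t}, -t*e^{-2*t}], [9*t*e^{-2*t}, (1 - 3*t)*e^{-2*t}]]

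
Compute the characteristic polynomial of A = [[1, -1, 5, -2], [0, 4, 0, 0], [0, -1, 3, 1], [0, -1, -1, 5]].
χ_A(x) = (x - 4)^3(x - 1)

xI - A = [[x - 1, 1, -5, 2], [0, x - 4, 0, 0], [0, 1, x - 3, -1], [0, 1, 1, x - 5]].

Expanding det(xI - A) along the first row:
det(xI - A) = + (x - 1)·det([[x - 4, 0, 0], [1, x - 3, -1], [1, 1, x - 5]]) - (1)·det([[0, 0, 0], [0, x - 3, -1], [0, 1, x - 5]]) + (-5)·det([[0, x - 4, 0], [0, 1, -1], [0, 1, x - 5]]) - (2)·det([[0, x - 4, 0], [0, 1, x - 3], [0, 1, 1]]).

Evaluating gives χ_A(x) = x^4 - 13x^3 + 60x^2 - 112x + 64 = (x - 4)^3(x - 1).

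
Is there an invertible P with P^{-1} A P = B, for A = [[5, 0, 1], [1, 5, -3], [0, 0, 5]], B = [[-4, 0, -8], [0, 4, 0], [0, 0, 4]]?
No.

trace(A) = 15 but trace(B) = 4. The trace is a similarity invariant, so A and B are not similar.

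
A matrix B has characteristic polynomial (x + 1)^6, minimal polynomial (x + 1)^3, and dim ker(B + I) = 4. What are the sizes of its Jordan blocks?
λ = -1: algebraic multiplicity 6 (exponent in χ_B), largest block size 3 (exponent in m_B), 4 blocks (geometric multiplicity). These force block sizes [3, 1, 1, 1].

Jordan blocks: (-1, 3), (-1, 1), (-1, 1), (-1, 1)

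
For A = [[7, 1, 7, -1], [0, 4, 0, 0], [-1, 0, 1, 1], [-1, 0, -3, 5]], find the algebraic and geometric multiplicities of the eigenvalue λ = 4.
The characteristic polynomial is (x - 5)(x - 4)^3, so the factor x - 4 appears with exponent 3: the algebraic multiplicity is 3.

rank(A - 4I) = 2, so the eigenspace has dimension 4 - 2 = 2: the geometric multiplicity is 2.

Since 2 < 3, A is not diagonalizable.

algebraic multiplicity 3, geometric multiplicity 2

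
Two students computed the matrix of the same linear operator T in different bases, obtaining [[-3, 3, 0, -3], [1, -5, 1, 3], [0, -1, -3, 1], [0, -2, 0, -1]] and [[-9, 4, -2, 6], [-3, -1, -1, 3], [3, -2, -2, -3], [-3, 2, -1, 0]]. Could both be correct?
Both have characteristic polynomial (x + 3)^4, but the minimal polynomial of A is (x + 3)^3 while the minimal polynomial of B is (x + 3)^2. The minimal polynomial is a similarity invariant, so A and B are not similar.

No.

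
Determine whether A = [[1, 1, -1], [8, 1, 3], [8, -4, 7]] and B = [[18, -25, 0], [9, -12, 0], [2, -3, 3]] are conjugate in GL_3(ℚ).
Two matrices over a field are similar if and only if they have the same invariant factors.

Both A and B have characteristic polynomial (x - 3)^3 and minimal polynomial (x - 3)^3. Computing further, both have invariant factors (x - 3)^3. Hence A and B are similar.

Yes.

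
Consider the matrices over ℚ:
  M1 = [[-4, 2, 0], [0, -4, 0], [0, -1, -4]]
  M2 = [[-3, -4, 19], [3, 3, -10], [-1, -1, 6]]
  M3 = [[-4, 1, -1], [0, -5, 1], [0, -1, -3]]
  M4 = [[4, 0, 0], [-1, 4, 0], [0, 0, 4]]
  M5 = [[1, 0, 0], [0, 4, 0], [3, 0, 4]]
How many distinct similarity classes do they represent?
4 classes: {M1, M3}, {M2}, {M4}, {M5}

Characteristic polynomials: χ_{M1} = (x + 4)^3, χ_{M2} = (x - 2)^3, χ_{M3} = (x + 4)^3, χ_{M4} = (x - 4)^3, χ_{M5} = (x - 4)^2(x - 1).

{M1, M3}: invariant factors x + 4, (x + 4)^2.

{M2}: invariant factors (x - 2)^3.

{M4}: invariant factors x - 4, (x - 4)^2.

{M5}: invariant factors x - 4, (x - 4)(x - 1).

Matrices are similar if and only if their invariant-factor lists agree; the partition into similarity classes is {M1, M3}, {M2}, {M4}, {M5}.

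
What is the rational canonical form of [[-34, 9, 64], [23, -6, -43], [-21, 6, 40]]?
The invariant factors of A (the non-unit diagonal entries of the Smith normal form of xI - A over ℚ[x]) are x^3 - x - 3, each dividing the next. The characteristic polynomial is their product, x^3 - x - 3.

The rational canonical form is the block-diagonal matrix of companion matrices C(f_i):
R = [[0, 0, 3], [1, 0, 1], [0, 1, 0]].

Note the characteristic polynomial does not split into linear factors over ℚ, so A has no Jordan form over ℚ; the rational canonical form exists over any field.

R = [[0, 0, 3], [1, 0, 1], [0, 1, 0]]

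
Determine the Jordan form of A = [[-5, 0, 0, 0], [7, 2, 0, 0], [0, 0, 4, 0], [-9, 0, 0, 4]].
The characteristic polynomial is det(xI - A) = (x - 4)^2(x - 2)(x + 5), so the eigenvalues are -5 (algebraic multiplicity 1), 2 (algebraic multiplicity 1), 4 (algebraic multiplicity 2).

For λ = -5: algebraic multiplicity 1 gives one 1×1 block.

For λ = 2: algebraic multiplicity 1 gives one 1×1 block.

For λ = 4: rank(A - 4I) = 2. The eigenspace has dimension 4 - 2 = 2, so there are 2 Jordan blocks; the rank sequence gives block sizes [1, 1].

Assembling the blocks gives the Jordan form J above.

J = [[-5, 0, 0, 0], [0, 2, 0, 0], [0, 0, 4, 0], [0, 0, 0, 4]]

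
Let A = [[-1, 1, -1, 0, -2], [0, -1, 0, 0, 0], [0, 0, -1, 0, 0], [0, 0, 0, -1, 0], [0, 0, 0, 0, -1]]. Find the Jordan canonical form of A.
The characteristic polynomial is det(xI - A) = (x + 1)^5, so the eigenvalues are -1 (algebraic multiplicity 5).

For λ = -1: rank(A + I) = 1, rank((A + I)^2) = 0. The eigenspace has dimension 5 - 1 = 4, so there are 4 Jordan blocks; the rank sequence gives block sizes [2, 1, 1, 1].

Assembling the blocks gives the Jordan form J above.

J = [[-1, 1, 0, 0, 0], [0, -1, 0, 0, 0], [0, 0, -1, 0, 0], [0, 0, 0, -1, 0], [0, 0, 0, 0, -1]]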